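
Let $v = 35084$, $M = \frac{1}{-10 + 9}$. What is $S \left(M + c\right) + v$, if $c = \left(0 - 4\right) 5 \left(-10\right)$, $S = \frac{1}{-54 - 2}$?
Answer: $\frac{1964505}{56} \approx 35080.0$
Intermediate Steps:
$S = - \frac{1}{56}$ ($S = \frac{1}{-56} = - \frac{1}{56} \approx -0.017857$)
$M = -1$ ($M = \frac{1}{-1} = -1$)
$c = 200$ ($c = \left(-4\right) 5 \left(-10\right) = \left(-20\right) \left(-10\right) = 200$)
$S \left(M + c\right) + v = - \frac{-1 + 200}{56} + 35084 = \left(- \frac{1}{56}\right) 199 + 35084 = - \frac{199}{56} + 35084 = \frac{1964505}{56}$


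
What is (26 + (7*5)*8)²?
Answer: 93636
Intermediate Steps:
(26 + (7*5)*8)² = (26 + 35*8)² = (26 + 280)² = 306² = 93636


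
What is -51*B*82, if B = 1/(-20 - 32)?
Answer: 2091/26 ≈ 80.423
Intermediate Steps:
B = -1/52 (B = 1/(-52) = -1/52 ≈ -0.019231)
-51*B*82 = -51*(-1/52)*82 = (51/52)*82 = 2091/26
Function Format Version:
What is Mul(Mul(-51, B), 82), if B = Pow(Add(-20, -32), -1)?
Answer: Rational(2091, 26) ≈ 80.423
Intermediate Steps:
B = Rational(-1, 52) (B = Pow(-52, -1) = Rational(-1, 52) ≈ -0.019231)
Mul(Mul(-51, B), 82) = Mul(Mul(-51, Rational(-1, 52)), 82) = Mul(Rational(51, 52), 82) = Rational(2091, 26)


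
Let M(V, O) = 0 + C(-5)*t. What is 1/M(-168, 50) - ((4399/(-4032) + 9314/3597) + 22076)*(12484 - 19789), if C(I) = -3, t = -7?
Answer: 259889380181341/1611456 ≈ 1.6128e+8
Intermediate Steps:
M(V, O) = 21 (M(V, O) = 0 - 3*(-7) = 0 + 21 = 21)
1/M(-168, 50) - ((4399/(-4032) + 9314/3597) + 22076)*(12484 - 19789) = 1/21 - ((4399/(-4032) + 9314/3597) + 22076)*(12484 - 19789) = 1/21 - ((4399*(-1/4032) + 9314*(1/3597)) + 22076)*(-7305) = 1/21 - ((-4399/4032 + 9314/3597) + 22076)*(-7305) = 1/21 - (7243615/4834368 + 22076)*(-7305) = 1/21 - 106730751583*(-7305)/4834368 = 1/21 - 1*(-259889380104605/1611456) = 1/21 + 259889380104605/1611456 = 259889380181341/1611456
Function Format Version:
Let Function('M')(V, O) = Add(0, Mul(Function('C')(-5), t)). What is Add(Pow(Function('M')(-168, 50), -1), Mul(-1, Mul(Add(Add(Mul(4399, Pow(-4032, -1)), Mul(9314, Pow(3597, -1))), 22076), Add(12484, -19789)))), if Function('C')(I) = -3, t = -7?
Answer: Rational(259889380181341, 1611456) ≈ 1.6128e+8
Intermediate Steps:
Function('M')(V, O) = 21 (Function('M')(V, O) = Add(0, Mul(-3, -7)) = Add(0, 21) = 21)
Add(Pow(Function('M')(-168, 50), -1), Mul(-1, Mul(Add(Add(Mul(4399, Pow(-4032, -1)), Mul(9314, Pow(3597, -1))), 22076), Add(12484, -19789)))) = Add(Pow(21, -1), Mul(-1, Mul(Add(Add(Mul(4399, Pow(-4032, -1)), Mul(9314, Pow(3597, -1))), 22076), Add(12484, -19789)))) = Add(Rational(1, 21), Mul(-1, Mul(Add(Add(Mul(4399, Rational(-1, 4032)), Mul(9314, Rational(1, 3597))), 22076), -7305))) = Add(Rational(1, 21), Mul(-1, Mul(Add(Add(Rational(-4399, 4032), Rational(9314, 3597)), 22076), -7305))) = Add(Rational(1, 21), Mul(-1, Mul(Add(Rational(7243615, 4834368), 22076), -7305))) = Add(Rational(1, 21), Mul(-1, Mul(Rational(106730751583, 4834368), -7305))) = Add(Rational(1, 21), Mul(-1, Rational(-259889380104605, 1611456))) = Add(Rational(1, 21), Rational(259889380104605, 1611456)) = Rational(259889380181341, 1611456)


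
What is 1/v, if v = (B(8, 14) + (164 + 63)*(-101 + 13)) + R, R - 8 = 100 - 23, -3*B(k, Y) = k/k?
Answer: -3/59674 ≈ -5.0273e-5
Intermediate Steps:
B(k, Y) = -⅓ (B(k, Y) = -k/(3*k) = -⅓*1 = -⅓)
R = 85 (R = 8 + (100 - 23) = 8 + 77 = 85)
v = -59674/3 (v = (-⅓ + (164 + 63)*(-101 + 13)) + 85 = (-⅓ + 227*(-88)) + 85 = (-⅓ - 19976) + 85 = -59929/3 + 85 = -59674/3 ≈ -19891.)
1/v = 1/(-59674/3) = -3/59674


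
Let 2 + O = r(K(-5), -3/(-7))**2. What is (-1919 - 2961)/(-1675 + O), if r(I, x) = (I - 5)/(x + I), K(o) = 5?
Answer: 4880/1677 ≈ 2.9100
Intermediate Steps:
r(I, x) = (-5 + I)/(I + x)
O = -2 (O = -2 + ((-5 + 5)/(5 - 3/(-7)))**2 = -2 + (0/(5 - 3*(-1/7)))**2 = -2 + (0/(5 + 3/7))**2 = -2 + (0/(38/7))**2 = -2 + ((7/38)*0)**2 = -2 + 0**2 = -2 + 0 = -2)
(-1919 - 2961)/(-1675 + O) = (-1919 - 2961)/(-1675 - 2) = -4880/(-1677) = -4880*(-1/1677) = 4880/1677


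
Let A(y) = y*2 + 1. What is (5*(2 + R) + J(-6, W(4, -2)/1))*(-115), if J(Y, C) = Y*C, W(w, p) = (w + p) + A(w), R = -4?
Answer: 8740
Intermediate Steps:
A(y) = 1 + 2*y (A(y) = 2*y + 1 = 1 + 2*y)
W(w, p) = 1 + p + 3*w (W(w, p) = (w + p) + (1 + 2*w) = (p + w) + (1 + 2*w) = 1 + p + 3*w)
J(Y, C) = C*Y
(5*(2 + R) + J(-6, W(4, -2)/1))*(-115) = (5*(2 - 4) + ((1 - 2 + 3*4)/1)*(-6))*(-115) = (5*(-2) + ((1 - 2 + 12)*1)*(-6))*(-115) = (-10 + (11*1)*(-6))*(-115) = (-10 + 11*(-6))*(-115) = (-10 - 66)*(-115) = -76*(-115) = 8740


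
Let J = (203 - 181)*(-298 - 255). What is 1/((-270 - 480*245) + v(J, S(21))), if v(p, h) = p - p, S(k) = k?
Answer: -1/117870 ≈ -8.4839e-6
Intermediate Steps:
J = -12166 (J = 22*(-553) = -12166)
v(p, h) = 0
1/((-270 - 480*245) + v(J, S(21))) = 1/((-270 - 480*245) + 0) = 1/((-270 - 117600) + 0) = 1/(-117870 + 0) = 1/(-117870) = -1/117870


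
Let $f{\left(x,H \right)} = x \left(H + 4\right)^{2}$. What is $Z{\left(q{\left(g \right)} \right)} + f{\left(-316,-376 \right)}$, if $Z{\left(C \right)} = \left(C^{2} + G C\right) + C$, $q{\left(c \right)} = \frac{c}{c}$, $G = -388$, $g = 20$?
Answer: $-43729730$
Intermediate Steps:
$q{\left(c \right)} = 1$
$f{\left(x,H \right)} = x \left(4 + H\right)^{2}$
$Z{\left(C \right)} = C^{2} - 387 C$ ($Z{\left(C \right)} = \left(C^{2} - 388 C\right) + C = C^{2} - 387 C$)
$Z{\left(q{\left(g \right)} \right)} + f{\left(-316,-376 \right)} = 1 \left(-387 + 1\right) - 316 \left(4 - 376\right)^{2} = 1 \left(-386\right) - 316 \left(-372\right)^{2} = -386 - 43729344 = -43729730$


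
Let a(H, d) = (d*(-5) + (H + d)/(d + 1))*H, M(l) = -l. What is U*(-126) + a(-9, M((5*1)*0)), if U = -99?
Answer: 12555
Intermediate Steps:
a(H, d) = H*(-5*d + (H + d)/(1 + d)) (a(H, d) = (-5*d + (H + d)/(1 + d))*H = H*(-5*d + (H + d)/(1 + d)))
U*(-126) + a(-9, M((5*1)*0)) = -99*(-126) - 9*(-9 - 5*(-5*1*0)² - (-4)*(5*1)*0)/(1 - 5*1*0) = 12474 - 9*(-9 - 5*(-5*0)² - (-4)*5*0)/(1 - 5*0) = 12474 - 9*(-9 - 5*(-1*0)² - (-4)*0)/(1 - 1*0) = 12474 - 9*(-9 - 5*0² - 4*0)/(1 + 0) = 12474 - 9*(-9 - 5*0 + 0)/1 = 12474 - 9*1*(-9 + 0 + 0) = 12474 - 9*1*(-9) = 12474 + 81 = 12555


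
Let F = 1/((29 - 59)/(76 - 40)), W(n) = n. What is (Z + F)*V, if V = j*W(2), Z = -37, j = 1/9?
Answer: -382/45 ≈ -8.4889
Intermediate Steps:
j = ⅑ ≈ 0.11111
V = 2/9 (V = (⅑)*2 = 2/9 ≈ 0.22222)
F = -6/5 (F = 1/(-30/36) = 1/(-30*1/36) = 1/(-⅚) = -6/5 ≈ -1.2000)
(Z + F)*V = (-37 - 6/5)*(2/9) = -191/5*2/9 = -382/45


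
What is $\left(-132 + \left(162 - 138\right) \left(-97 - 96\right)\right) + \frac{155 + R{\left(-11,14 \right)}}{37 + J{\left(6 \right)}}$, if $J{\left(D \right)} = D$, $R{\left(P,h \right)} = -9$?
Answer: $- \frac{204706}{43} \approx -4760.6$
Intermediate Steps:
$\left(-132 + \left(162 - 138\right) \left(-97 - 96\right)\right) + \frac{155 + R{\left(-11,14 \right)}}{37 + J{\left(6 \right)}} = \left(-132 + \left(162 - 138\right) \left(-97 - 96\right)\right) + \frac{155 - 9}{37 + 6} = \left(-132 + 24 \left(-193\right)\right) + \frac{146}{43} = \left(-132 - 4632\right) + 146 \cdot \frac{1}{43} = -4764 + \frac{146}{43} = - \frac{204706}{43}$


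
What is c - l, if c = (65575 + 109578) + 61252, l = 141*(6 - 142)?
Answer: 255581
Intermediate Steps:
l = -19176 (l = 141*(-136) = -19176)
c = 236405 (c = 175153 + 61252 = 236405)
c - l = 236405 - 1*(-19176) = 236405 + 19176 = 255581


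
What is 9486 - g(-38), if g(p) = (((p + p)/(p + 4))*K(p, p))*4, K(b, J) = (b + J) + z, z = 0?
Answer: 172814/17 ≈ 10166.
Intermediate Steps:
K(b, J) = J + b (K(b, J) = (b + J) + 0 = (J + b) + 0 = J + b)
g(p) = 16*p**2/(4 + p) (g(p) = (((p + p)/(p + 4))*(p + p))*4 = (((2*p)/(4 + p))*(2*p))*4 = ((2*p/(4 + p))*(2*p))*4 = (4*p**2/(4 + p))*4 = 16*p**2/(4 + p))
9486 - g(-38) = 9486 - 16*(-38)**2/(4 - 38) = 9486 - 16*1444/(-34) = 9486 - 16*1444*(-1)/34 = 9486 - 1*(-11552/17) = 9486 + 11552/17 = 172814/17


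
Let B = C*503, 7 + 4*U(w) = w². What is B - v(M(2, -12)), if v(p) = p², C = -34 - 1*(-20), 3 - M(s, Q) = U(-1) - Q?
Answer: -28393/4 ≈ -7098.3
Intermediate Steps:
U(w) = -7/4 + w²/4
M(s, Q) = 9/2 + Q (M(s, Q) = 3 - ((-7/4 + (¼)*(-1)²) - Q) = 3 - ((-7/4 + (¼)*1) - Q) = 3 - ((-7/4 + ¼) - Q) = 3 - (-3/2 - Q) = 3 + (3/2 + Q) = 9/2 + Q)
C = -14 (C = -34 + 20 = -14)
B = -7042 (B = -14*503 = -7042)
B - v(M(2, -12)) = -7042 - (9/2 - 12)² = -7042 - (-15/2)² = -7042 - 1*225/4 = -7042 - 225/4 = -28393/4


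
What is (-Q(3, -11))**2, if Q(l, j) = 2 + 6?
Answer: 64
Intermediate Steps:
Q(l, j) = 8
(-Q(3, -11))**2 = (-1*8)**2 = (-8)**2 = 64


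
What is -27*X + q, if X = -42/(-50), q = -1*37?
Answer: -1492/25 ≈ -59.680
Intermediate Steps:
q = -37
X = 21/25 (X = -42*(-1/50) = 21/25 ≈ 0.84000)
-27*X + q = -27*21/25 - 37 = -567/25 - 37 = -1492/25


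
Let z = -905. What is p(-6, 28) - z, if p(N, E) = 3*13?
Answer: 944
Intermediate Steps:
p(N, E) = 39
p(-6, 28) - z = 39 - 1*(-905) = 39 + 905 = 944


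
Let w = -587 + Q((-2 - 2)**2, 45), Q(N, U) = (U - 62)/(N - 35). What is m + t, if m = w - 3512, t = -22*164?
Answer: -146416/19 ≈ -7706.1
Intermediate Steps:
t = -3608
Q(N, U) = (-62 + U)/(-35 + N)
w = -11136/19 (w = -587 + (-62 + 45)/(-35 + (-2 - 2)**2) = -587 - 17/(-35 + (-4)**2) = -587 - 17/(-35 + 16) = -587 - 17/(-19) = -587 - 1/19*(-17) = -587 + 17/19 = -11136/19 ≈ -586.11)
m = -77864/19 (m = -11136/19 - 3512 = -77864/19 ≈ -4098.1)
m + t = -77864/19 - 3608 = -146416/19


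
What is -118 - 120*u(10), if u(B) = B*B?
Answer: -12118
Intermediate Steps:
u(B) = B²
-118 - 120*u(10) = -118 - 120*10² = -118 - 120*100 = -118 - 12000 = -12118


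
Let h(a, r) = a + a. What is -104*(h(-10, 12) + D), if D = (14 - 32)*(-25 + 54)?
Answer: 56368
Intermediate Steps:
h(a, r) = 2*a
D = -522 (D = -18*29 = -522)
-104*(h(-10, 12) + D) = -104*(2*(-10) - 522) = -104*(-20 - 522) = -104*(-542) = 56368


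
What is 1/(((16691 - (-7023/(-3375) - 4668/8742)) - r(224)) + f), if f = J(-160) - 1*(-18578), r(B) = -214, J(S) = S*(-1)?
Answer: 1639125/58420796788 ≈ 2.8057e-5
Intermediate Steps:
J(S) = -S
f = 18738 (f = -1*(-160) - 1*(-18578) = 160 + 18578 = 18738)
1/(((16691 - (-7023/(-3375) - 4668/8742)) - r(224)) + f) = 1/(((16691 - (-7023/(-3375) - 4668/8742)) - 1*(-214)) + 18738) = 1/(((16691 - (-7023*(-1/3375) - 4668*1/8742)) + 214) + 18738) = 1/(((16691 - (2341/1125 - 778/1457)) + 214) + 18738) = 1/(((16691 - 1*2535587/1639125) + 214) + 18738) = 1/(((16691 - 2535587/1639125) + 214) + 18738) = 1/((27356099788/1639125 + 214) + 18738) = 1/(27706872538/1639125 + 18738) = 1/(58420796788/1639125) = 1639125/58420796788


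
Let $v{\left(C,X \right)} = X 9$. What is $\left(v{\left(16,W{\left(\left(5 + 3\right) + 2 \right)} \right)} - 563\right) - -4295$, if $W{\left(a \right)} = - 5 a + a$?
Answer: $3372$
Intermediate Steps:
$W{\left(a \right)} = - 4 a$
$v{\left(C,X \right)} = 9 X$
$\left(v{\left(16,W{\left(\left(5 + 3\right) + 2 \right)} \right)} - 563\right) - -4295 = \left(9 \left(- 4 \left(\left(5 + 3\right) + 2\right)\right) - 563\right) - -4295 = \left(9 \left(- 4 \left(8 + 2\right)\right) - 563\right) + 4295 = \left(9 \left(\left(-4\right) 10\right) - 563\right) + 4295 = \left(9 \left(-40\right) - 563\right) + 4295 = \left(-360 - 563\right) + 4295 = -923 + 4295 = 3372$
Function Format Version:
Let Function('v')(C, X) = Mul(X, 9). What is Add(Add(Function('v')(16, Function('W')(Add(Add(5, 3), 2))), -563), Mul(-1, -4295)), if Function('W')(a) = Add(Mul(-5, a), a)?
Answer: 3372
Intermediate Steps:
Function('W')(a) = Mul(-4, a)
Function('v')(C, X) = Mul(9, X)
Add(Add(Function('v')(16, Function('W')(Add(Add(5, 3), 2))), -563), Mul(-1, -4295)) = Add(Add(Mul(9, Mul(-4, Add(Add(5, 3), 2))), -563), Mul(-1, -4295)) = Add(Add(Mul(9, Mul(-4, Add(8, 2))), -563), 4295) = Add(Add(Mul(9, Mul(-4, 10)), -563), 4295) = Add(Add(Mul(9, -40), -563), 4295) = Add(Add(-360, -563), 4295) = Add(-923, 4295) = 3372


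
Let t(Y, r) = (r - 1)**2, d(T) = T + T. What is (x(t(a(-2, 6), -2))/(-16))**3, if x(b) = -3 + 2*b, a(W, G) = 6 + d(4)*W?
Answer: -3375/4096 ≈ -0.82397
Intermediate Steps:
d(T) = 2*T
a(W, G) = 6 + 8*W (a(W, G) = 6 + (2*4)*W = 6 + 8*W)
t(Y, r) = (-1 + r)**2
(x(t(a(-2, 6), -2))/(-16))**3 = ((-3 + 2*(-1 - 2)**2)/(-16))**3 = ((-3 + 2*(-3)**2)*(-1/16))**3 = ((-3 + 2*9)*(-1/16))**3 = ((-3 + 18)*(-1/16))**3 = (15*(-1/16))**3 = (-15/16)**3 = -3375/4096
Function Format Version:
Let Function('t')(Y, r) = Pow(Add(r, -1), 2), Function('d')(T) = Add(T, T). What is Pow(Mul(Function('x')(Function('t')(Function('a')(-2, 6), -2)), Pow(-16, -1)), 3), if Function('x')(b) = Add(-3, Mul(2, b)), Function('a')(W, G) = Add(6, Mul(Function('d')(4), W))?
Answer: Rational(-3375, 4096) ≈ -0.82397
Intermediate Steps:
Function('d')(T) = Mul(2, T)
Function('a')(W, G) = Add(6, Mul(8, W)) (Function('a')(W, G) = Add(6, Mul(Mul(2, 4), W)) = Add(6, Mul(8, W)))
Function('t')(Y, r) = Pow(Add(-1, r), 2)
Pow(Mul(Function('x')(Function('t')(Function('a')(-2, 6), -2)), Pow(-16, -1)), 3) = Pow(Mul(Add(-3, Mul(2, Pow(Add(-1, -2), 2))), Pow(-16, -1)), 3) = Pow(Mul(Add(-3, Mul(2, Pow(-3, 2))), Rational(-1, 16)), 3) = Pow(Mul(Add(-3, Mul(2, 9)), Rational(-1, 16)), 3) = Pow(Mul(Add(-3, 18), Rational(-1, 16)), 3) = Pow(Mul(15, Rational(-1, 16)), 3) = Pow(Rational(-15, 16), 3) = Rational(-3375, 4096)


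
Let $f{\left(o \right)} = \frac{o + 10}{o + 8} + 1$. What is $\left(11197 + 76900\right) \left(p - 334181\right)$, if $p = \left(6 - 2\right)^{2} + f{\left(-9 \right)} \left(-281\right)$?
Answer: $-29438934005$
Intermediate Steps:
$f{\left(o \right)} = 1 + \frac{10 + o}{8 + o}$ ($f{\left(o \right)} = \frac{10 + o}{8 + o} + 1 = 1 + \frac{10 + o}{8 + o}$)
$p = 16$ ($p = \left(6 - 2\right)^{2} + \frac{2 \left(9 - 9\right)}{8 - 9} \left(-281\right) = 4^{2} + 2 \frac{1}{-1} \cdot 0 \left(-281\right) = 16 + 2 \left(-1\right) 0 \left(-281\right) = 16 + 0 \left(-281\right) = 16 + 0 = 16$)
$\left(11197 + 76900\right) \left(p - 334181\right) = \left(11197 + 76900\right) \left(16 - 334181\right) = 88097 \left(-334165\right) = -29438934005$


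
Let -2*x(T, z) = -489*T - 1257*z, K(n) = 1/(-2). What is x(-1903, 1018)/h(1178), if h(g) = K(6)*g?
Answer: -349059/1178 ≈ -296.31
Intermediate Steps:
K(n) = -½
x(T, z) = 489*T/2 + 1257*z/2 (x(T, z) = -(-489*T - 1257*z)/2 = -(-1257*z - 489*T)/2 = 489*T/2 + 1257*z/2)
h(g) = -g/2
x(-1903, 1018)/h(1178) = ((489/2)*(-1903) + (1257/2)*1018)/((-½*1178)) = (-930567/2 + 639813)/(-589) = (349059/2)*(-1/589) = -349059/1178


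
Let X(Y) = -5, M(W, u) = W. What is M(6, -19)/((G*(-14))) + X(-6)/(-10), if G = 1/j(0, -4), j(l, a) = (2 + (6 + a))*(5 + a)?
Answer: -17/14 ≈ -1.2143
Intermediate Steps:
j(l, a) = (5 + a)*(8 + a) (j(l, a) = (8 + a)*(5 + a) = (5 + a)*(8 + a))
G = ¼ (G = 1/(40 + (-4)² + 13*(-4)) = 1/(40 + 16 - 52) = 1/4 = ¼ ≈ 0.25000)
M(6, -19)/((G*(-14))) + X(-6)/(-10) = 6/(((¼)*(-14))) - 5/(-10) = 6/(-7/2) - 5*(-⅒) = 6*(-2/7) + ½ = -12/7 + ½ = -17/14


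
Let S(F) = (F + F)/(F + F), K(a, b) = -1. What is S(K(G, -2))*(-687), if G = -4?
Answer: -687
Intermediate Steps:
S(F) = 1 (S(F) = (2*F)/((2*F)) = (2*F)*(1/(2*F)) = 1)
S(K(G, -2))*(-687) = 1*(-687) = -687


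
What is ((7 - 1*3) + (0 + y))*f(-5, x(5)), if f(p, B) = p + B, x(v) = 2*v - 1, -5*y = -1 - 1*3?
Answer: 96/5 ≈ 19.200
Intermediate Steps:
y = 4/5 (y = -(-1 - 1*3)/5 = -(-1 - 3)/5 = -1/5*(-4) = 4/5 ≈ 0.80000)
x(v) = -1 + 2*v
f(p, B) = B + p
((7 - 1*3) + (0 + y))*f(-5, x(5)) = ((7 - 1*3) + (0 + 4/5))*((-1 + 2*5) - 5) = ((7 - 3) + 4/5)*((-1 + 10) - 5) = (4 + 4/5)*(9 - 5) = (24/5)*4 = 96/5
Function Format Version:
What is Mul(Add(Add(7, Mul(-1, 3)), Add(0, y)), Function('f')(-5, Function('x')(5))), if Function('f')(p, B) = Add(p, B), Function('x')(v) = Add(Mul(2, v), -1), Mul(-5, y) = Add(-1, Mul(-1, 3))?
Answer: Rational(96, 5) ≈ 19.200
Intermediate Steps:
y = Rational(4, 5) (y = Mul(Rational(-1, 5), Add(-1, Mul(-1, 3))) = Mul(Rational(-1, 5), Add(-1, -3)) = Mul(Rational(-1, 5), -4) = Rational(4, 5) ≈ 0.80000)
Function('x')(v) = Add(-1, Mul(2, v))
Function('f')(p, B) = Add(B, p)
Mul(Add(Add(7, Mul(-1, 3)), Add(0, y)), Function('f')(-5, Function('x')(5))) = Mul(Add(Add(7, Mul(-1, 3)), Add(0, Rational(4, 5))), Add(Add(-1, Mul(2, 5)), -5)) = Mul(Add(Add(7, -3), Rational(4, 5)), Add(Add(-1, 10), -5)) = Mul(Add(4, Rational(4, 5)), Add(9, -5)) = Mul(Rational(24, 5), 4) = Rational(96, 5)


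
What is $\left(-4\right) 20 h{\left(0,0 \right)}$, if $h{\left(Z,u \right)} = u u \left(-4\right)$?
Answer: $0$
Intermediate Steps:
$h{\left(Z,u \right)} = - 4 u^{2}$ ($h{\left(Z,u \right)} = u^{2} \left(-4\right) = - 4 u^{2}$)
$\left(-4\right) 20 h{\left(0,0 \right)} = \left(-4\right) 20 \left(- 4 \cdot 0^{2}\right) = - 80 \left(\left(-4\right) 0\right) = \left(-80\right) 0 = 0$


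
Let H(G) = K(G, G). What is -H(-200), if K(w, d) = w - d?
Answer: 0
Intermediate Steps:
H(G) = 0 (H(G) = G - G = 0)
-H(-200) = -1*0 = 0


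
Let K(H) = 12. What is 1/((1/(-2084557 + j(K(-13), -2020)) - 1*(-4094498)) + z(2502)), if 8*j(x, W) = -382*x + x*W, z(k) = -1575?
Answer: 2088160/8546678091679 ≈ 2.4432e-7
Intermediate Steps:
j(x, W) = -191*x/4 + W*x/8 (j(x, W) = (-382*x + x*W)/8 = (-382*x + W*x)/8 = -191*x/4 + W*x/8)
1/((1/(-2084557 + j(K(-13), -2020)) - 1*(-4094498)) + z(2502)) = 1/((1/(-2084557 + (1/8)*12*(-382 - 2020)) - 1*(-4094498)) - 1575) = 1/((1/(-2084557 + (1/8)*12*(-2402)) + 4094498) - 1575) = 1/((1/(-2084557 - 3603) + 4094498) - 1575) = 1/((1/(-2088160) + 4094498) - 1575) = 1/((-1/2088160 + 4094498) - 1575) = 1/(8549966943679/2088160 - 1575) = 1/(8546678091679/2088160) = 2088160/8546678091679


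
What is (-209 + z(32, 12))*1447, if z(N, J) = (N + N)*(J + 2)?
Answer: 994089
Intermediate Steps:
z(N, J) = 2*N*(2 + J) (z(N, J) = (2*N)*(2 + J) = 2*N*(2 + J))
(-209 + z(32, 12))*1447 = (-209 + 2*32*(2 + 12))*1447 = (-209 + 2*32*14)*1447 = (-209 + 896)*1447 = 687*1447 = 994089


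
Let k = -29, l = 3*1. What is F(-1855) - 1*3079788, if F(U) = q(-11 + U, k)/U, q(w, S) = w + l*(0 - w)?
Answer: -5713010472/1855 ≈ -3.0798e+6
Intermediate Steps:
l = 3
q(w, S) = -2*w (q(w, S) = w + 3*(0 - w) = w + 3*(-w) = w - 3*w = -2*w)
F(U) = (22 - 2*U)/U (F(U) = (-2*(-11 + U))/U = (22 - 2*U)/U)
F(-1855) - 1*3079788 = (-2 + 22/(-1855)) - 1*3079788 = (-2 + 22*(-1/1855)) - 3079788 = (-2 - 22/1855) - 3079788 = -3732/1855 - 3079788 = -5713010472/1855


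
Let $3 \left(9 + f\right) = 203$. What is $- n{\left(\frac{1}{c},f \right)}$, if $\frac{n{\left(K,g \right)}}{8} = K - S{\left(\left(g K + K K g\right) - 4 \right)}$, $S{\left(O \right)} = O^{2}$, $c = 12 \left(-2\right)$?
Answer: $\frac{469711}{1458} \approx 322.16$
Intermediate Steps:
$f = \frac{176}{3}$ ($f = -9 + \frac{1}{3} \cdot 203 = -9 + \frac{203}{3} = \frac{176}{3} \approx 58.667$)
$c = -24$
$n{\left(K,g \right)} = - 8 \left(-4 + K g + g K^{2}\right)^{2} + 8 K$ ($n{\left(K,g \right)} = 8 \left(K - \left(\left(g K + K K g\right) - 4\right)^{2}\right) = 8 \left(K - \left(\left(K g + K^{2} g\right) - 4\right)^{2}\right) = 8 \left(K - \left(\left(K g + g K^{2}\right) - 4\right)^{2}\right) = 8 \left(K - \left(-4 + K g + g K^{2}\right)^{2}\right) = - 8 \left(-4 + K g + g K^{2}\right)^{2} + 8 K$)
$- n{\left(\frac{1}{c},f \right)} = - (- 8 \left(-4 + \frac{1}{-24} \cdot \frac{176}{3} + \frac{176 \left(\frac{1}{-24}\right)^{2}}{3}\right)^{2} + \frac{8}{-24}) = - (- 8 \left(-4 - \frac{22}{9} + \frac{176 \left(- \frac{1}{24}\right)^{2}}{3}\right)^{2} + 8 \left(- \frac{1}{24}\right)) = - (- 8 \left(-4 - \frac{22}{9} + \frac{176}{3} \cdot \frac{1}{576}\right)^{2} - \frac{1}{3}) = - (- 8 \left(-4 - \frac{22}{9} + \frac{11}{108}\right)^{2} - \frac{1}{3}) = - (- 8 \left(- \frac{685}{108}\right)^{2} - \frac{1}{3}) = - (\left(-8\right) \frac{469225}{11664} - \frac{1}{3}) = - (- \frac{469225}{1458} - \frac{1}{3}) = \left(-1\right) \left(- \frac{469711}{1458}\right) = \frac{469711}{1458}$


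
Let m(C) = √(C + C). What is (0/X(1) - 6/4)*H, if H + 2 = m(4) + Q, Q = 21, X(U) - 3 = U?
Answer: -57/2 - 3*√2 ≈ -32.743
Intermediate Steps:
X(U) = 3 + U
m(C) = √2*√C (m(C) = √(2*C) = √2*√C)
H = 19 + 2*√2 (H = -2 + (√2*√4 + 21) = -2 + (√2*2 + 21) = -2 + (2*√2 + 21) = -2 + (21 + 2*√2) = 19 + 2*√2 ≈ 21.828)
(0/X(1) - 6/4)*H = (0/(3 + 1) - 6/4)*(19 + 2*√2) = (0/4 - 6*¼)*(19 + 2*√2) = (0*(¼) - 3/2)*(19 + 2*√2) = (0 - 3/2)*(19 + 2*√2) = -3*(19 + 2*√2)/2 = -57/2 - 3*√2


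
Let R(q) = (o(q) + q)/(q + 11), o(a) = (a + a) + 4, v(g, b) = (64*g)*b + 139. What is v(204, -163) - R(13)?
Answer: -51071779/24 ≈ -2.1280e+6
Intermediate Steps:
v(g, b) = 139 + 64*b*g (v(g, b) = 64*b*g + 139 = 139 + 64*b*g)
o(a) = 4 + 2*a (o(a) = 2*a + 4 = 4 + 2*a)
R(q) = (4 + 3*q)/(11 + q) (R(q) = ((4 + 2*q) + q)/(q + 11) = (4 + 3*q)/(11 + q))
v(204, -163) - R(13) = (139 + 64*(-163)*204) - (4 + 3*13)/(11 + 13) = (139 - 2128128) - (4 + 39)/24 = -2127989 - 43/24 = -51071779/24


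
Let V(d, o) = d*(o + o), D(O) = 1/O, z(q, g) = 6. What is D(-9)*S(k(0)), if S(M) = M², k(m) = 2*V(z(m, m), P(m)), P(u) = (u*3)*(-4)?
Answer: 0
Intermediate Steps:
P(u) = -12*u (P(u) = (3*u)*(-4) = -12*u)
V(d, o) = 2*d*o (V(d, o) = d*(2*o) = 2*d*o)
k(m) = -288*m (k(m) = 2*(2*6*(-12*m)) = 2*(-144*m) = -288*m)
D(-9)*S(k(0)) = (-288*0)²/(-9) = -⅑*0² = -⅑*0 = 0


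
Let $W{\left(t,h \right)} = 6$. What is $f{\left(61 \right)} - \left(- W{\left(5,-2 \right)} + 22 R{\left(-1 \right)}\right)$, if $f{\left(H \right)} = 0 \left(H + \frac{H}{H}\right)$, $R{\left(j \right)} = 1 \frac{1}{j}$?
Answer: $28$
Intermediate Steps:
$R{\left(j \right)} = \frac{1}{j}$
$f{\left(H \right)} = 0$ ($f{\left(H \right)} = 0 \left(H + 1\right) = 0 \left(1 + H\right) = 0$)
$f{\left(61 \right)} - \left(- W{\left(5,-2 \right)} + 22 R{\left(-1 \right)}\right) = 0 - \left(-6 + \frac{22}{-1}\right) = 0 + \left(\left(-22\right) \left(-1\right) + 6\right) = 0 + \left(22 + 6\right) = 0 + 28 = 28$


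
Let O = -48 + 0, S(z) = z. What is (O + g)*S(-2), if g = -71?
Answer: 238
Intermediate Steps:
O = -48
(O + g)*S(-2) = (-48 - 71)*(-2) = -119*(-2) = 238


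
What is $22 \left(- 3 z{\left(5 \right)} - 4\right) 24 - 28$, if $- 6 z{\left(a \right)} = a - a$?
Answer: $-2140$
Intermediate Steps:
$z{\left(a \right)} = 0$ ($z{\left(a \right)} = - \frac{a - a}{6} = \left(- \frac{1}{6}\right) 0 = 0$)
$22 \left(- 3 z{\left(5 \right)} - 4\right) 24 - 28 = 22 \left(\left(-3\right) 0 - 4\right) 24 - 28 = 22 \left(0 - 4\right) 24 - 28 = 22 \left(-4\right) 24 - 28 = \left(-88\right) 24 - 28 = -2112 - 28 = -2140$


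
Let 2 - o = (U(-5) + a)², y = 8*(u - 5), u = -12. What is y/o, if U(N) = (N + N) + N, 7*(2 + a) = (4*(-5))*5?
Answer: 6664/47863 ≈ 0.13923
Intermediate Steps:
a = -114/7 (a = -2 + ((4*(-5))*5)/7 = -2 + (-20*5)/7 = -2 + (⅐)*(-100) = -2 - 100/7 = -114/7 ≈ -16.286)
U(N) = 3*N (U(N) = 2*N + N = 3*N)
y = -136 (y = 8*(-12 - 5) = 8*(-17) = -136)
o = -47863/49 (o = 2 - (3*(-5) - 114/7)² = 2 - (-15 - 114/7)² = 2 - (-219/7)² = 2 - 1*47961/49 = 2 - 47961/49 = -47863/49 ≈ -976.80)
y/o = -136/(-47863/49) = -136*(-49/47863) = 6664/47863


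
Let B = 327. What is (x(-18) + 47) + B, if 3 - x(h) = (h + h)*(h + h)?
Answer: -919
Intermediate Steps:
x(h) = 3 - 4*h² (x(h) = 3 - (h + h)*(h + h) = 3 - 2*h*2*h = 3 - 4*h²)
(x(-18) + 47) + B = ((3 - 4*(-18)²) + 47) + 327 = ((3 - 4*324) + 47) + 327 = ((3 - 1296) + 47) + 327 = (-1293 + 47) + 327 = -1246 + 327 = -919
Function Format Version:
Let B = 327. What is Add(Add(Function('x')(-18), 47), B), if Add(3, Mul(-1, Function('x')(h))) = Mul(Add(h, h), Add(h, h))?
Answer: -919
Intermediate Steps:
Function('x')(h) = Add(3, Mul(-4, Pow(h, 2))) (Function('x')(h) = Add(3, Mul(-1, Mul(Add(h, h), Add(h, h)))) = Add(3, Mul(-1, Mul(Mul(2, h), Mul(2, h)))) = Add(3, Mul(-1, Mul(4, Pow(h, 2)))) = Add(3, Mul(-4, Pow(h, 2))))
Add(Add(Function('x')(-18), 47), B) = Add(Add(Add(3, Mul(-4, Pow(-18, 2))), 47), 327) = Add(Add(Add(3, Mul(-4, 324)), 47), 327) = Add(Add(Add(3, -1296), 47), 327) = Add(Add(-1293, 47), 327) = Add(-1246, 327) = -919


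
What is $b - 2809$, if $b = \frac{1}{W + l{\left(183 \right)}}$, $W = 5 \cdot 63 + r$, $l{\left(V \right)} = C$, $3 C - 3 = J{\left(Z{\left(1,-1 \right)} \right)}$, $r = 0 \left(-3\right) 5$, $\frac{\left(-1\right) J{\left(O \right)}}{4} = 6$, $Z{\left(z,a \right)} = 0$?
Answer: $- \frac{865171}{308} \approx -2809.0$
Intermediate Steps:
$J{\left(O \right)} = -24$ ($J{\left(O \right)} = \left(-4\right) 6 = -24$)
$r = 0$ ($r = 0 \cdot 5 = 0$)
$C = -7$ ($C = 1 + \frac{1}{3} \left(-24\right) = 1 - 8 = -7$)
$l{\left(V \right)} = -7$
$W = 315$ ($W = 5 \cdot 63 + 0 = 315 + 0 = 315$)
$b = \frac{1}{308}$ ($b = \frac{1}{315 - 7} = \frac{1}{308} \approx 0.0032468$)
$b - 2809 = \frac{1}{308} - 2809 = - \frac{865171}{308}$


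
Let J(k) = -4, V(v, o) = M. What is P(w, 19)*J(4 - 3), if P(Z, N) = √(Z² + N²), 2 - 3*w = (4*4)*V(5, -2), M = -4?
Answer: -52*√5 ≈ -116.28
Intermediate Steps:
V(v, o) = -4
w = 22 (w = ⅔ - 4*4*(-4)/3 = ⅔ - 16*(-4)/3 = ⅔ - ⅓*(-64) = ⅔ + 64/3 = 22)
P(Z, N) = √(N² + Z²)
P(w, 19)*J(4 - 3) = √(19² + 22²)*(-4) = √(361 + 484)*(-4) = √845*(-4) = (13*√5)*(-4) = -52*√5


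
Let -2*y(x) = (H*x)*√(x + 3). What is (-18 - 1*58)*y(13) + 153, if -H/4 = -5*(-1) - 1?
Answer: -31463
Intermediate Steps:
H = -16 (H = -4*(-5*(-1) - 1) = -4*(5 - 1) = -4*4 = -16)
y(x) = 8*x*√(3 + x) (y(x) = -(-16*x)*√(x + 3)/2 = -(-16*x)*√(3 + x)/2 = -(-8)*x*√(3 + x) = 8*x*√(3 + x))
(-18 - 1*58)*y(13) + 153 = (-18 - 1*58)*(8*13*√(3 + 13)) + 153 = (-18 - 58)*(8*13*√16) + 153 = -608*13*4 + 153 = -76*416 + 153 = -31616 + 153 = -31463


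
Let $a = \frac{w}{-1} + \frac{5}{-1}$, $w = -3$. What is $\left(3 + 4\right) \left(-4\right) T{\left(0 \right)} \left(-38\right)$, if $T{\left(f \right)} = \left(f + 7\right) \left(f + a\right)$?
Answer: $-14896$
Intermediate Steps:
$a = -2$ ($a = - \frac{3}{-1} + \frac{5}{-1} = \left(-3\right) \left(-1\right) + 5 \left(-1\right) = 3 - 5 = -2$)
$T{\left(f \right)} = \left(-2 + f\right) \left(7 + f\right)$ ($T{\left(f \right)} = \left(f + 7\right) \left(f - 2\right) = \left(7 + f\right) \left(-2 + f\right) = \left(-2 + f\right) \left(7 + f\right)$)
$\left(3 + 4\right) \left(-4\right) T{\left(0 \right)} \left(-38\right) = \left(3 + 4\right) \left(-4\right) \left(-14 + 0^{2} + 5 \cdot 0\right) \left(-38\right) = 7 \left(-4\right) \left(-14 + 0 + 0\right) \left(-38\right) = \left(-28\right) \left(-14\right) \left(-38\right) = 392 \left(-38\right) = -14896$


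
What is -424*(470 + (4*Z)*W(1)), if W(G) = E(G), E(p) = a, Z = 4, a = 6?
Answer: -239984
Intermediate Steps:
E(p) = 6
W(G) = 6
-424*(470 + (4*Z)*W(1)) = -424*(470 + (4*4)*6) = -424*(470 + 16*6) = -424*(470 + 96) = -424*566 = -239984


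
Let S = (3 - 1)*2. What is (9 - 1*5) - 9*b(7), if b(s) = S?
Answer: -32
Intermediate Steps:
S = 4 (S = 2*2 = 4)
b(s) = 4
(9 - 1*5) - 9*b(7) = (9 - 1*5) - 9*4 = (9 - 5) - 36 = 4 - 36 = -32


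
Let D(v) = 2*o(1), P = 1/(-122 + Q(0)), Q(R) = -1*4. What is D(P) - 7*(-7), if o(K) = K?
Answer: 51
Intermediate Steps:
Q(R) = -4
P = -1/126 (P = 1/(-122 - 4) = 1/(-126) = -1/126 ≈ -0.0079365)
D(v) = 2 (D(v) = 2*1 = 2)
D(P) - 7*(-7) = 2 - 7*(-7) = 2 - 1*(-49) = 2 + 49 = 51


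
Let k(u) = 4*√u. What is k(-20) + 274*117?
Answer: 32058 + 8*I*√5 ≈ 32058.0 + 17.889*I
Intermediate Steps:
k(-20) + 274*117 = 4*√(-20) + 274*117 = 4*(2*I*√5) + 32058 = 8*I*√5 + 32058 = 32058 + 8*I*√5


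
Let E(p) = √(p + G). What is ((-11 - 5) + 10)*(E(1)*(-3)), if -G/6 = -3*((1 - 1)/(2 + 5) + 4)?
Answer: 18*√73 ≈ 153.79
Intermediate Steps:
G = 72 (G = -(-18)*((1 - 1)/(2 + 5) + 4) = -(-18)*(0/7 + 4) = -(-18)*(0*(⅐) + 4) = -(-18)*(0 + 4) = -(-18)*4 = -6*(-12) = 72)
E(p) = √(72 + p) (E(p) = √(p + 72) = √(72 + p))
((-11 - 5) + 10)*(E(1)*(-3)) = ((-11 - 5) + 10)*(√(72 + 1)*(-3)) = (-16 + 10)*(√73*(-3)) = -(-18)*√73 = 18*√73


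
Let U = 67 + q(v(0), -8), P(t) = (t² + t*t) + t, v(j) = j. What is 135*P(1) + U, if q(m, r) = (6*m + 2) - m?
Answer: 474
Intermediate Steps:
P(t) = t + 2*t² (P(t) = (t² + t²) + t = 2*t² + t = t + 2*t²)
q(m, r) = 2 + 5*m (q(m, r) = (2 + 6*m) - m = 2 + 5*m)
U = 69 (U = 67 + (2 + 5*0) = 67 + (2 + 0) = 67 + 2 = 69)
135*P(1) + U = 135*(1*(1 + 2*1)) + 69 = 135*(1*(1 + 2)) + 69 = 135*(1*3) + 69 = 135*3 + 69 = 405 + 69 = 474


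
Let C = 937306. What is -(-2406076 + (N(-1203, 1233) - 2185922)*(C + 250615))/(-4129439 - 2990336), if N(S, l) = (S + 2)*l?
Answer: -4355817672431/7119775 ≈ -6.1179e+5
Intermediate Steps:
N(S, l) = l*(2 + S) (N(S, l) = (2 + S)*l = l*(2 + S))
-(-2406076 + (N(-1203, 1233) - 2185922)*(C + 250615))/(-4129439 - 2990336) = -(-2406076 + (1233*(2 - 1203) - 2185922)*(937306 + 250615))/(-4129439 - 2990336) = -(-2406076 + (1233*(-1201) - 2185922)*1187921)/(-7119775) = -(-2406076 + (-1480833 - 2185922)*1187921)*(-1)/7119775 = -(-2406076 - 3666755*1187921)*(-1)/7119775 = -(-2406076 - 4355815266355)*(-1)/7119775 = -(-4355817672431)*(-1)/7119775 = -1*4355817672431/7119775 = -4355817672431/7119775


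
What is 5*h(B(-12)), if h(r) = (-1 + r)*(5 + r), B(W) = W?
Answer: 455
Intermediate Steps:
5*h(B(-12)) = 5*(-5 + (-12)² + 4*(-12)) = 5*(-5 + 144 - 48) = 5*91 = 455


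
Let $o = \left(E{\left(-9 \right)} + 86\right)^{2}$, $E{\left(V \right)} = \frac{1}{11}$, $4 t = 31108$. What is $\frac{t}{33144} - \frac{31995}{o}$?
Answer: $- \frac{121339032287}{29723837496} \approx -4.0822$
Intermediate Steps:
$t = 7777$ ($t = \frac{1}{4} \cdot 31108 = 7777$)
$E{\left(V \right)} = \frac{1}{11}$
$o = \frac{896809}{121}$ ($o = \left(\frac{1}{11} + 86\right)^{2} = \left(\frac{947}{11}\right)^{2} = \frac{896809}{121} \approx 7411.6$)
$\frac{t}{33144} - \frac{31995}{o} = \frac{7777}{33144} - \frac{31995}{\frac{896809}{121}} = 7777 \cdot \frac{1}{33144} - \frac{3871395}{896809} = \frac{7777}{33144} - \frac{3871395}{896809} = - \frac{121339032287}{29723837496}$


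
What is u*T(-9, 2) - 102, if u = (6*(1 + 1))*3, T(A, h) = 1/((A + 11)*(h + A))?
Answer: -732/7 ≈ -104.57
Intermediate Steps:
T(A, h) = 1/((11 + A)*(A + h))
u = 36 (u = (6*2)*3 = 12*3 = 36)
u*T(-9, 2) - 102 = 36/((-9)² + 11*(-9) + 11*2 - 9*2) - 102 = 36/(81 - 99 + 22 - 18) - 102 = 36/(-14) - 102 = 36*(-1/14) - 102 = -18/7 - 102 = -732/7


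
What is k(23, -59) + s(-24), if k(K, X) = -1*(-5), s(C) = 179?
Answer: 184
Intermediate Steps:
k(K, X) = 5
k(23, -59) + s(-24) = 5 + 179 = 184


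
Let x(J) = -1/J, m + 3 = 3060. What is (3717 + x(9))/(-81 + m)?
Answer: 8363/6696 ≈ 1.2490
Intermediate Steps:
m = 3057 (m = -3 + 3060 = 3057)
(3717 + x(9))/(-81 + m) = (3717 - 1/9)/(-81 + 3057) = (3717 - 1*⅑)/2976 = (3717 - ⅑)*(1/2976) = (33452/9)*(1/2976) = 8363/6696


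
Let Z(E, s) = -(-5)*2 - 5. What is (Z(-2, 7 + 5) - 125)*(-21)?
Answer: 2520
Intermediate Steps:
Z(E, s) = 5 (Z(E, s) = -5*(-2) - 5 = 10 - 5 = 5)
(Z(-2, 7 + 5) - 125)*(-21) = (5 - 125)*(-21) = -120*(-21) = 2520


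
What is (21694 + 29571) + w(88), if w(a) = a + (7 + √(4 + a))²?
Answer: 51494 + 28*√23 ≈ 51628.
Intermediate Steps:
(21694 + 29571) + w(88) = (21694 + 29571) + (88 + (7 + √(4 + 88))²) = 51265 + (88 + (7 + √92)²) = 51265 + (88 + (7 + 2*√23)²) = 51353 + (7 + 2*√23)²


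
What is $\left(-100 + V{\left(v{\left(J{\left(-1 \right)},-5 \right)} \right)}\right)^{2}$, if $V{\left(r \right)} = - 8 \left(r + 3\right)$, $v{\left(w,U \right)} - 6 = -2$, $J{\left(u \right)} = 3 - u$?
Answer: $24336$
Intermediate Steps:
$v{\left(w,U \right)} = 4$ ($v{\left(w,U \right)} = 6 - 2 = 4$)
$V{\left(r \right)} = -24 - 8 r$ ($V{\left(r \right)} = - 8 \left(3 + r\right) = -24 - 8 r$)
$\left(-100 + V{\left(v{\left(J{\left(-1 \right)},-5 \right)} \right)}\right)^{2} = \left(-100 - 56\right)^{2} = \left(-156\right)^{2} = 24336$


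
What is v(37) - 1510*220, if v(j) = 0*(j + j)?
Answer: -332200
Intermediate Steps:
v(j) = 0 (v(j) = 0*(2*j) = 0)
v(37) - 1510*220 = 0 - 1510*220 = 0 - 332200 = -332200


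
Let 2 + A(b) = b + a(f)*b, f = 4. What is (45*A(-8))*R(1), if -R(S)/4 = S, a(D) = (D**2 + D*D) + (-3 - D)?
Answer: 37800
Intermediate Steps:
a(D) = -3 - D + 2*D**2 (a(D) = (D**2 + D**2) + (-3 - D) = 2*D**2 + (-3 - D) = -3 - D + 2*D**2)
R(S) = -4*S
A(b) = -2 + 26*b (A(b) = -2 + (b + (-3 - 1*4 + 2*4**2)*b) = -2 + (b + (-3 - 4 + 2*16)*b) = -2 + (b + (-3 - 4 + 32)*b) = -2 + (b + 25*b) = -2 + 26*b)
(45*A(-8))*R(1) = (45*(-2 + 26*(-8)))*(-4*1) = (45*(-2 - 208))*(-4) = (45*(-210))*(-4) = -9450*(-4) = 37800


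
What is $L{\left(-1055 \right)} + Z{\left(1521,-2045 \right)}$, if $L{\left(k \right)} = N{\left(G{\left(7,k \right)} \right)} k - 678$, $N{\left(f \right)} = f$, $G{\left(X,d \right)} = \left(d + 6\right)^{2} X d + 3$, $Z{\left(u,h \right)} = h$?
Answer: $8573416755287$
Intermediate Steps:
$G{\left(X,d \right)} = 3 + X d \left(6 + d\right)^{2}$ ($G{\left(X,d \right)} = \left(6 + d\right)^{2} X d + 3 = X \left(6 + d\right)^{2} d + 3 = X d \left(6 + d\right)^{2} + 3 = 3 + X d \left(6 + d\right)^{2}$)
$L{\left(k \right)} = -678 + k \left(3 + 7 k \left(6 + k\right)^{2}\right)$ ($L{\left(k \right)} = \left(3 + 7 k \left(6 + k\right)^{2}\right) k - 678 = k \left(3 + 7 k \left(6 + k\right)^{2}\right) - 678 = -678 + k \left(3 + 7 k \left(6 + k\right)^{2}\right)$)
$L{\left(-1055 \right)} + Z{\left(1521,-2045 \right)} = \left(-678 - 1055 \left(3 + 7 \left(-1055\right) \left(6 - 1055\right)^{2}\right)\right) - 2045 = \left(-678 - 1055 \left(3 + 7 \left(-1055\right) \left(-1049\right)^{2}\right)\right) - 2045 = \left(-678 - 1055 \left(3 + 7 \left(-1055\right) 1100401\right)\right) - 2045 = \left(-678 - 1055 \left(3 - 8126461385\right)\right) - 2045 = \left(-678 - -8573416758010\right) - 2045 = \left(-678 + 8573416758010\right) - 2045 = 8573416757332 - 2045 = 8573416755287$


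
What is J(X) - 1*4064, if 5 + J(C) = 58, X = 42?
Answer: -4011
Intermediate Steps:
J(C) = 53 (J(C) = -5 + 58 = 53)
J(X) - 1*4064 = 53 - 1*4064 = 53 - 4064 = -4011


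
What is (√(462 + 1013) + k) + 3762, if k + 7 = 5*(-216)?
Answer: 2675 + 5*√59 ≈ 2713.4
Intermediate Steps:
k = -1087 (k = -7 + 5*(-216) = -7 - 1080 = -1087)
(√(462 + 1013) + k) + 3762 = (√(462 + 1013) - 1087) + 3762 = (√1475 - 1087) + 3762 = (5*√59 - 1087) + 3762 = (-1087 + 5*√59) + 3762 = 2675 + 5*√59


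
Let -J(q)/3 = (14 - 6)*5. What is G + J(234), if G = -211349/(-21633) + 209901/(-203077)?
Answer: -488800436380/4393164741 ≈ -111.26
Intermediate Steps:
G = 38379332540/4393164741 (G = -211349*(-1/21633) + 209901*(-1/203077) = 211349/21633 - 209901/203077 = 38379332540/4393164741 ≈ 8.7361)
J(q) = -120 (J(q) = -3*(14 - 6)*5 = -24*5 = -3*40 = -120)
G + J(234) = 38379332540/4393164741 - 120 = -488800436380/4393164741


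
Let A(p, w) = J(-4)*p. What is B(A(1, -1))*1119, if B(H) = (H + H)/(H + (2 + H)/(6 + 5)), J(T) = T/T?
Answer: 12309/7 ≈ 1758.4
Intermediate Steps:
J(T) = 1
A(p, w) = p (A(p, w) = 1*p = p)
B(H) = 2*H/(2/11 + 12*H/11) (B(H) = (2*H)/(H + (2 + H)/11) = (2*H)/(H + (2 + H)*(1/11)) = (2*H)/(H + (2/11 + H/11)) = (2*H)/(2/11 + 12*H/11) = 2*H/(2/11 + 12*H/11))
B(A(1, -1))*1119 = (11*1/(1 + 6*1))*1119 = (11*1/(1 + 6))*1119 = (11*1/7)*1119 = (11*1*(1/7))*1119 = (11/7)*1119 = 12309/7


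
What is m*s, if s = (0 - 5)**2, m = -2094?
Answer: -52350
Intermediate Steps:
s = 25 (s = (-5)**2 = 25)
m*s = -2094*25 = -52350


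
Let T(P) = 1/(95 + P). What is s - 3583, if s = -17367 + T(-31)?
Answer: -1340799/64 ≈ -20950.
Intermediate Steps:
s = -1111487/64 (s = -17367 + 1/(95 - 31) = -17367 + 1/64 = -1111487/64 ≈ -17367.)
s - 3583 = -1111487/64 - 3583 = -1340799/64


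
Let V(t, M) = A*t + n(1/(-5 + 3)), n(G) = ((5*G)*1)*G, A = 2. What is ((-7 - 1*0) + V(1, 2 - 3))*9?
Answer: -135/4 ≈ -33.750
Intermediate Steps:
n(G) = 5*G**2 (n(G) = (5*G)*G = 5*G**2)
V(t, M) = 5/4 + 2*t (V(t, M) = 2*t + 5*(1/(-5 + 3))**2 = 2*t + 5*(1/(-2))**2 = 2*t + 5*(-1/2)**2 = 2*t + 5*(1/4) = 2*t + 5/4 = 5/4 + 2*t)
((-7 - 1*0) + V(1, 2 - 3))*9 = ((-7 - 1*0) + (5/4 + 2*1))*9 = ((-7 + 0) + (5/4 + 2))*9 = (-7 + 13/4)*9 = -15/4*9 = -135/4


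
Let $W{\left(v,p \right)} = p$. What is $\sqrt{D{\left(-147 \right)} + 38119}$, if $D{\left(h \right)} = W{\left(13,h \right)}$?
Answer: $2 \sqrt{9493} \approx 194.86$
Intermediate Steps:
$D{\left(h \right)} = h$
$\sqrt{D{\left(-147 \right)} + 38119} = \sqrt{-147 + 38119} = \sqrt{37972} = 2 \sqrt{9493}$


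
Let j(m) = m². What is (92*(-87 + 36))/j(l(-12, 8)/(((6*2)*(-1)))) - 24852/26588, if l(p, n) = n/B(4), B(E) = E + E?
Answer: -4491038469/6647 ≈ -6.7565e+5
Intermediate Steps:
B(E) = 2*E
l(p, n) = n/8 (l(p, n) = n/((2*4)) = n/8)
(92*(-87 + 36))/j(l(-12, 8)/(((6*2)*(-1)))) - 24852/26588 = (92*(-87 + 36))/((((⅛)*8)/(((6*2)*(-1))))²) - 24852/26588 = (92*(-51))/((1/(12*(-1)))²) - 24852*1/26588 = -4692/((1/(-12))²) - 6213/6647 = -4692/((1*(-1/12))²) - 6213/6647 = -4692/((-1/12)²) - 6213/6647 = -4692/1/144 - 6213/6647 = -4692*144 - 6213/6647 = -675648 - 6213/6647 = -4491038469/6647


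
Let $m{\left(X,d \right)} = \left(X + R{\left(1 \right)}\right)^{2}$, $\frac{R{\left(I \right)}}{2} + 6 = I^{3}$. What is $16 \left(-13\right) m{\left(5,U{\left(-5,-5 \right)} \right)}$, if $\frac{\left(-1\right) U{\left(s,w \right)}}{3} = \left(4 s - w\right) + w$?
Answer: $-5200$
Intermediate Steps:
$R{\left(I \right)} = -12 + 2 I^{3}$
$U{\left(s,w \right)} = - 12 s$ ($U{\left(s,w \right)} = - 3 \left(\left(4 s - w\right) + w\right) = - 3 \left(\left(- w + 4 s\right) + w\right) = - 3 \cdot 4 s = - 12 s$)
$m{\left(X,d \right)} = \left(-10 + X\right)^{2}$ ($m{\left(X,d \right)} = \left(X - \left(12 - 2 \cdot 1^{3}\right)\right)^{2} = \left(X + \left(-12 + 2 \cdot 1\right)\right)^{2} = \left(X + \left(-12 + 2\right)\right)^{2} = \left(X - 10\right)^{2} = \left(-10 + X\right)^{2}$)
$16 \left(-13\right) m{\left(5,U{\left(-5,-5 \right)} \right)} = 16 \left(-13\right) \left(-10 + 5\right)^{2} = - 208 \left(-5\right)^{2} = \left(-208\right) 25 = -5200$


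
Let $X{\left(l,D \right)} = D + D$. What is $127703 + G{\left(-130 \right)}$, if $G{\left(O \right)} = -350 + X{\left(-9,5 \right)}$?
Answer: $127363$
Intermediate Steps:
$X{\left(l,D \right)} = 2 D$
$G{\left(O \right)} = -340$ ($G{\left(O \right)} = -350 + 2 \cdot 5 = -350 + 10 = -340$)
$127703 + G{\left(-130 \right)} = 127703 - 340 = 127363$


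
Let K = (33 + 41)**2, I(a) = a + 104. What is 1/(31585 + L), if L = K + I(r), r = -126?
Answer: 1/37039 ≈ 2.6999e-5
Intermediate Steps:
I(a) = 104 + a
K = 5476 (K = 74**2 = 5476)
L = 5454 (L = 5476 + (104 - 126) = 5476 - 22 = 5454)
1/(31585 + L) = 1/(31585 + 5454) = 1/37039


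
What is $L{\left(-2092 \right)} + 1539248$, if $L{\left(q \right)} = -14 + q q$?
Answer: $5915698$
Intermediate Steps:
$L{\left(q \right)} = -14 + q^{2}$
$L{\left(-2092 \right)} + 1539248 = \left(-14 + \left(-2092\right)^{2}\right) + 1539248 = \left(-14 + 4376464\right) + 1539248 = 4376450 + 1539248 = 5915698$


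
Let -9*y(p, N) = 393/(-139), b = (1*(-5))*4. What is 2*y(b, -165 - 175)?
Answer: 262/417 ≈ 0.62830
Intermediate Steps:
b = -20 (b = -5*4 = -20)
y(p, N) = 131/417 (y(p, N) = -131/(3*(-139)) = -131*(-1)/(3*139) = -⅑*(-393/139) = 131/417)
2*y(b, -165 - 175) = 2*(131/417) = 262/417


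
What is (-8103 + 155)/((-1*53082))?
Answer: 3974/26541 ≈ 0.14973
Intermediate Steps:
(-8103 + 155)/((-1*53082)) = -7948/(-53082) = -7948*(-1/53082) = 3974/26541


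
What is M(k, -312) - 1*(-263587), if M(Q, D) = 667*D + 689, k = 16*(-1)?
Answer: 56172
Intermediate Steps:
k = -16
M(Q, D) = 689 + 667*D
M(k, -312) - 1*(-263587) = (689 + 667*(-312)) - 1*(-263587) = (689 - 208104) + 263587 = -207415 + 263587 = 56172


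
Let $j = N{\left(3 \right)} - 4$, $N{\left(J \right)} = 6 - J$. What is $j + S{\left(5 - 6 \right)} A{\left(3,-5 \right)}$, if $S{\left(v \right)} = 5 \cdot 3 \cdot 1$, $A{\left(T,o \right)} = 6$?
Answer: $89$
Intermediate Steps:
$j = -1$ ($j = \left(6 - 3\right) - 4 = 3 - 4 = -1$)
$S{\left(v \right)} = 15$ ($S{\left(v \right)} = 15 \cdot 1 = 15$)
$j + S{\left(5 - 6 \right)} A{\left(3,-5 \right)} = -1 + 15 \cdot 6 = -1 + 90 = 89$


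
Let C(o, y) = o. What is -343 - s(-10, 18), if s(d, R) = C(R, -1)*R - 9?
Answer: -658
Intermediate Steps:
s(d, R) = -9 + R² (s(d, R) = R*R - 9 = R² - 9 = -9 + R²)
-343 - s(-10, 18) = -343 - (-9 + 18²) = -343 - (-9 + 324) = -343 - 1*315 = -343 - 315 = -658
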